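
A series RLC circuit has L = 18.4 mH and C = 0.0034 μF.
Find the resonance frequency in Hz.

Step 1 — Resonance condition Im(Z)=0 gives ω₀ = 1/√(LC).
Step 2 — ω₀ = 1/√(0.0184·3.4e-09) = 1.264e+05 rad/s.
Step 3 — f₀ = ω₀/(2π) = 2.012e+04 Hz.

f₀ = 2.012e+04 Hz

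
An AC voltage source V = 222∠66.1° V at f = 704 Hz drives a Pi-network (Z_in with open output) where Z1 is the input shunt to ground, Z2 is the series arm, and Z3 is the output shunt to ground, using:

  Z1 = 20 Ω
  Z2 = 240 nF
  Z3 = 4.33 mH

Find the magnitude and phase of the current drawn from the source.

Step 1 — Angular frequency: ω = 2π·f = 2π·704 = 4423 rad/s.
Step 2 — Component impedances:
  Z1: Z = R = 20 Ω
  Z2: Z = 1/(jωC) = -j/(ω·C) = 0 - j942 Ω
  Z3: Z = jωL = j·4423·0.00433 = 0 + j19.15 Ω
Step 3 — With open output, the series arm Z2 and the output shunt Z3 appear in series to ground: Z2 + Z3 = 0 - j922.8 Ω.
Step 4 — Parallel with input shunt Z1: Z_in = Z1 || (Z2 + Z3) = 19.99 - j0.4333 Ω = 20∠-1.2° Ω.
Step 5 — Source phasor: V = 222∠66.1° V = 89.94 + j203 V.
Step 6 — Ohm's law: I = V / Z_total = (89.94 + j203) / (19.99 - j0.4333) = 4.277 + j10.25 A.
Step 7 — Convert to polar: |I| = 11.1 A, ∠I = 67.3°.

I = 11.1∠67.3° A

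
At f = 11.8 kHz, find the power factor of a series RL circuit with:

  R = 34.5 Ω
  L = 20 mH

Step 1 — Angular frequency: ω = 2π·f = 2π·1.18e+04 = 7.414e+04 rad/s.
Step 2 — Component impedances:
  R: Z = R = 34.5 Ω
  L: Z = jωL = j·7.414e+04·0.02 = 0 + j1483 Ω
Step 3 — Series combination: Z_total = R + L = 34.5 + j1483 Ω = 1483∠88.7° Ω.
Step 4 — Power factor: PF = cos(φ) = Re(Z)/|Z| = 34.5/1483 = 0.02326.
Step 5 — Type: Im(Z) = 1483 ⇒ lagging (phase φ = 88.7°).

PF = 0.02326 (lagging, φ = 88.7°)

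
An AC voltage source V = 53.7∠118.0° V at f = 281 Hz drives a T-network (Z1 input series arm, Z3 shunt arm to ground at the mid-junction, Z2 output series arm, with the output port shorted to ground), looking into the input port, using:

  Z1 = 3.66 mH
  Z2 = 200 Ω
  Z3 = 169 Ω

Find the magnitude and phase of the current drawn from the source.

Step 1 — Angular frequency: ω = 2π·f = 2π·281 = 1766 rad/s.
Step 2 — Component impedances:
  Z1: Z = jωL = j·1766·0.00366 = 0 + j6.462 Ω
  Z2: Z = R = 200 Ω
  Z3: Z = R = 169 Ω
Step 3 — With the output port shorted to ground, the output series arm Z2 runs from the junction to ground; the shunt arm Z3 also runs from the junction to ground. They appear in parallel: Z3 || Z2 = 91.6 Ω.
Step 4 — Series with input arm Z1: Z_in = Z1 + (Z3 || Z2) = 91.6 + j6.462 Ω = 91.83∠4.0° Ω.
Step 5 — Source phasor: V = 53.7∠118.0° V = -25.21 + j47.41 V.
Step 6 — Ohm's law: I = V / Z_total = (-25.21 + j47.41) / (91.6 + j6.462) = -0.2375 + j0.5344 A.
Step 7 — Convert to polar: |I| = 0.5848 A, ∠I = 114.0°.

I = 0.5848∠114.0° A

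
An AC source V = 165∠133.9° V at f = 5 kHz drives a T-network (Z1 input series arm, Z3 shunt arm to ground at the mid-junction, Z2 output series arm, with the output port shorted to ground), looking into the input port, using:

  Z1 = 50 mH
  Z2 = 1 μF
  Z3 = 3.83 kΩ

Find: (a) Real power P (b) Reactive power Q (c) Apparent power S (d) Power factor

Step 1 — Angular frequency: ω = 2π·f = 2π·5000 = 3.142e+04 rad/s.
Step 2 — Component impedances:
  Z1: Z = jωL = j·3.142e+04·0.05 = 0 + j1571 Ω
  Z2: Z = 1/(jωC) = -j/(ω·C) = 0 - j31.83 Ω
  Z3: Z = R = 3830 Ω
Step 3 — With the output port shorted to ground, the output series arm Z2 runs from the junction to ground; the shunt arm Z3 also runs from the junction to ground. They appear in parallel: Z3 || Z2 = 0.2645 - j31.83 Ω.
Step 4 — Series with input arm Z1: Z_in = Z1 + (Z3 || Z2) = 0.2645 + j1539 Ω = 1539∠90.0° Ω.
Step 5 — Source phasor: V = 165∠133.9° V = -114.4 + j118.9 V.
Step 6 — Current: I = V / Z = 0.07724 + j0.07436 A = 0.1072∠43.9° A.
Step 7 — Complex power: S = V·I* = 0.003041 + j17.69 VA.
Step 8 — Real power: P = Re(S) = 0.003041 W.
Step 9 — Reactive power: Q = Im(S) = 17.69 VAR.
Step 10 — Apparent power: |S| = 17.69 VA.
Step 11 — Power factor: PF = P/|S| = 0.0001719 (lagging).

(a) P = 0.003041 W  (b) Q = 17.69 VAR  (c) S = 17.69 VA  (d) PF = 0.0001719 (lagging)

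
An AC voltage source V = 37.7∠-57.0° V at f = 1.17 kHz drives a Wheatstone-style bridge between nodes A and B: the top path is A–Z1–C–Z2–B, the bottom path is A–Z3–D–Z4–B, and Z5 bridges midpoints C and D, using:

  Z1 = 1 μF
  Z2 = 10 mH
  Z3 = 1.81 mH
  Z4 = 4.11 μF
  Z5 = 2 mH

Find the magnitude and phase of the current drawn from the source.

Step 1 — Angular frequency: ω = 2π·f = 2π·1170 = 7351 rad/s.
Step 2 — Component impedances:
  Z1: Z = 1/(jωC) = -j/(ω·C) = 0 - j136 Ω
  Z2: Z = jωL = j·7351·0.01 = 0 + j73.51 Ω
  Z3: Z = jωL = j·7351·0.00181 = 0 + j13.31 Ω
  Z4: Z = 1/(jωC) = -j/(ω·C) = 0 - j33.1 Ω
  Z5: Z = jωL = j·7351·0.002 = 0 + j14.7 Ω
Step 3 — Bridge requires nodal analysis (the Z5 bridge couples midpoints C and D, so the two paths cannot be reduced to a simple series/parallel combination). Setting node B to ground and injecting 1 A at node A, the 3-node admittance system at A, C, D solves to V_A = Z_AB = 0 - j39.49 Ω = 39.49∠-90.0° Ω.
Step 4 — Source phasor: V = 37.7∠-57.0° V = 20.53 - j31.62 V.
Step 5 — Ohm's law: I = V / Z_total = (20.53 - j31.62) / (0 - j39.49) = 0.8007 + j0.52 A.
Step 6 — Convert to polar: |I| = 0.9548 A, ∠I = 33.0°.

I = 0.9548∠33.0° A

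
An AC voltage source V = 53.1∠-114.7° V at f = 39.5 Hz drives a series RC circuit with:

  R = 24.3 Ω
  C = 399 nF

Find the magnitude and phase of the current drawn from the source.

Step 1 — Angular frequency: ω = 2π·f = 2π·39.5 = 248.2 rad/s.
Step 2 — Component impedances:
  R: Z = R = 24.3 Ω
  C: Z = 1/(jωC) = -j/(ω·C) = 0 - j1.01e+04 Ω
Step 3 — Series combination: Z_total = R + C = 24.3 - j1.01e+04 Ω = 1.01e+04∠-89.9° Ω.
Step 4 — Source phasor: V = 53.1∠-114.7° V = -22.19 - j48.24 V.
Step 5 — Ohm's law: I = V / Z_total = (-22.19 - j48.24) / (24.3 - j1.01e+04) = 0.004772 - j0.002209 A.
Step 6 — Convert to polar: |I| = 0.005258 A, ∠I = -24.8°.

I = 0.005258∠-24.8° A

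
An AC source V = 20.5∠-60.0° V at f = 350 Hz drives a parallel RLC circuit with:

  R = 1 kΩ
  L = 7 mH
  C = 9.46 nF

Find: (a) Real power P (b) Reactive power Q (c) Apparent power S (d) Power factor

Step 1 — Angular frequency: ω = 2π·f = 2π·350 = 2199 rad/s.
Step 2 — Component impedances:
  R: Z = R = 1000 Ω
  L: Z = jωL = j·2199·0.007 = 0 + j15.39 Ω
  C: Z = 1/(jωC) = -j/(ω·C) = 0 - j4.807e+04 Ω
Step 3 — Parallel combination: 1/Z_total = 1/R + 1/L + 1/C; Z_total = 0.2371 + j15.4 Ω = 15.4∠89.1° Ω.
Step 4 — Source phasor: V = 20.5∠-60.0° V = 10.25 - j17.75 V.
Step 5 — Current: I = V / Z = -1.143 - j0.6834 A = 1.331∠-149.1° A.
Step 6 — Complex power: S = V·I* = 0.4202 + j27.29 VA.
Step 7 — Real power: P = Re(S) = 0.4202 W.
Step 8 — Reactive power: Q = Im(S) = 27.29 VAR.
Step 9 — Apparent power: |S| = 27.29 VA.
Step 10 — Power factor: PF = P/|S| = 0.0154 (lagging).

(a) P = 0.4202 W  (b) Q = 27.29 VAR  (c) S = 27.29 VA  (d) PF = 0.0154 (lagging)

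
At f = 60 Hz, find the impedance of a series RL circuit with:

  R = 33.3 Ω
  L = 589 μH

Step 1 — Angular frequency: ω = 2π·f = 2π·60 = 377 rad/s.
Step 2 — Component impedances:
  R: Z = R = 33.3 Ω
  L: Z = jωL = j·377·0.000589 = 0 + j0.222 Ω
Step 3 — Series combination: Z_total = R + L = 33.3 + j0.222 Ω = 33.3∠0.4° Ω.

Z = 33.3 + j0.222 Ω = 33.3∠0.4° Ω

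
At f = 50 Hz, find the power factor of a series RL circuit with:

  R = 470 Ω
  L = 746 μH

Step 1 — Angular frequency: ω = 2π·f = 2π·50 = 314.2 rad/s.
Step 2 — Component impedances:
  R: Z = R = 470 Ω
  L: Z = jωL = j·314.2·0.000746 = 0 + j0.2344 Ω
Step 3 — Series combination: Z_total = R + L = 470 + j0.2344 Ω = 470∠0.0° Ω.
Step 4 — Power factor: PF = cos(φ) = Re(Z)/|Z| = 470/470 = 1.
Step 5 — Type: Im(Z) = 0.2344 ⇒ lagging (phase φ = 0.0°).

PF = 1 (lagging, φ = 0.0°)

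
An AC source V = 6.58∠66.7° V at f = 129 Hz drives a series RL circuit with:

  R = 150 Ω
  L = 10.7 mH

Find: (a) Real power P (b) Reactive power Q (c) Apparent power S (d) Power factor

Step 1 — Angular frequency: ω = 2π·f = 2π·129 = 810.5 rad/s.
Step 2 — Component impedances:
  R: Z = R = 150 Ω
  L: Z = jωL = j·810.5·0.0107 = 0 + j8.673 Ω
Step 3 — Series combination: Z_total = R + L = 150 + j8.673 Ω = 150.3∠3.3° Ω.
Step 4 — Source phasor: V = 6.58∠66.7° V = 2.603 + j6.043 V.
Step 5 — Current: I = V / Z = 0.01962 + j0.03916 A = 0.04379∠63.4° A.
Step 6 — Complex power: S = V·I* = 0.2877 + j0.01663 VA.
Step 7 — Real power: P = Re(S) = 0.2877 W.
Step 8 — Reactive power: Q = Im(S) = 0.01663 VAR.
Step 9 — Apparent power: |S| = 0.2882 VA.
Step 10 — Power factor: PF = P/|S| = 0.9983 (lagging).

(a) P = 0.2877 W  (b) Q = 0.01663 VAR  (c) S = 0.2882 VA  (d) PF = 0.9983 (lagging)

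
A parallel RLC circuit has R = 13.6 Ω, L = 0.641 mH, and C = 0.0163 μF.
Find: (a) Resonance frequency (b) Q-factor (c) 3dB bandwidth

Step 1 — Resonance: ω₀ = 1/√(LC) = 1/√(0.000641·1.63e-08) = 3.094e+05 rad/s.
Step 2 — f₀ = ω₀/(2π) = 4.924e+04 Hz.
Step 3 — Parallel Q: Q = R/(ω₀L) = 13.6/(3.094e+05·0.000641) = 0.06858.
Step 4 — Bandwidth: Δω = ω₀/Q = 4.511e+06 rad/s; BW = Δω/(2π) = 7.179e+05 Hz.

(a) f₀ = 4.924e+04 Hz  (b) Q = 0.06858  (c) BW = 7.179e+05 Hz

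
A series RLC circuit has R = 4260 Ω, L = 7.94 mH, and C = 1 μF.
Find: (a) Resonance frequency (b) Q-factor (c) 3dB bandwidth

Step 1 — Resonance: ω₀ = 1/√(LC) = 1/√(0.00794·1e-06) = 1.122e+04 rad/s.
Step 2 — f₀ = ω₀/(2π) = 1786 Hz.
Step 3 — Series Q: Q = ω₀L/R = 1.122e+04·0.00794/4260 = 0.02092.
Step 4 — Bandwidth: Δω = ω₀/Q = 5.365e+05 rad/s; BW = Δω/(2π) = 8.539e+04 Hz.

(a) f₀ = 1786 Hz  (b) Q = 0.02092  (c) BW = 8.539e+04 Hz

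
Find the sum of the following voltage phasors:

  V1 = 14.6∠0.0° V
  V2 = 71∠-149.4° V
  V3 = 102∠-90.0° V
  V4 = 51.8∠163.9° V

Step 1 — Convert each phasor to rectangular form:
  V1 = 14.6·(cos(0.0°) + j·sin(0.0°)) = 14.6 V
  V2 = 71·(cos(-149.4°) + j·sin(-149.4°)) = -61.11 - j36.14 V
  V3 = 102·(cos(-90.0°) + j·sin(-90.0°)) = 0 - j102 V
  V4 = 51.8·(cos(163.9°) + j·sin(163.9°)) = -49.77 + j14.36 V
Step 2 — Sum components: V_total = -96.28 - j123.8 V.
Step 3 — Convert to polar: |V_total| = 156.8 V, ∠V_total = -127.9°.

V_total = 156.8∠-127.9° V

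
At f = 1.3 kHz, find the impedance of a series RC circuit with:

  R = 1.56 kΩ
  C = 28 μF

Step 1 — Angular frequency: ω = 2π·f = 2π·1300 = 8168 rad/s.
Step 2 — Component impedances:
  R: Z = R = 1560 Ω
  C: Z = 1/(jωC) = -j/(ω·C) = 0 - j4.372 Ω
Step 3 — Series combination: Z_total = R + C = 1560 - j4.372 Ω = 1560∠-0.2° Ω.

Z = 1560 - j4.372 Ω = 1560∠-0.2° Ω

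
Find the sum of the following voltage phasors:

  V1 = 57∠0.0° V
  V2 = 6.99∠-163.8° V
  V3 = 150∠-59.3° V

Step 1 — Convert each phasor to rectangular form:
  V1 = 57·(cos(0.0°) + j·sin(0.0°)) = 57 V
  V2 = 6.99·(cos(-163.8°) + j·sin(-163.8°)) = -6.712 - j1.95 V
  V3 = 150·(cos(-59.3°) + j·sin(-59.3°)) = 76.58 - j129 V
Step 2 — Sum components: V_total = 126.9 - j130.9 V.
Step 3 — Convert to polar: |V_total| = 182.3 V, ∠V_total = -45.9°.

V_total = 182.3∠-45.9° V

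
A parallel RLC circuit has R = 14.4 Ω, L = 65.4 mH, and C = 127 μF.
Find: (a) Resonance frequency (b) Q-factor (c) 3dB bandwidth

Step 1 — Resonance: ω₀ = 1/√(LC) = 1/√(0.0654·0.000127) = 347 rad/s.
Step 2 — f₀ = ω₀/(2π) = 55.22 Hz.
Step 3 — Parallel Q: Q = R/(ω₀L) = 14.4/(347·0.0654) = 0.6346.
Step 4 — Bandwidth: Δω = ω₀/Q = 546.8 rad/s; BW = Δω/(2π) = 87.03 Hz.

(a) f₀ = 55.22 Hz  (b) Q = 0.6346  (c) BW = 87.03 Hz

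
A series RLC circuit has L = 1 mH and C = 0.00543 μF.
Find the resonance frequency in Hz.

Step 1 — Resonance condition Im(Z)=0 gives ω₀ = 1/√(LC).
Step 2 — ω₀ = 1/√(0.001·5.43e-09) = 4.291e+05 rad/s.
Step 3 — f₀ = ω₀/(2π) = 6.83e+04 Hz.

f₀ = 6.83e+04 Hz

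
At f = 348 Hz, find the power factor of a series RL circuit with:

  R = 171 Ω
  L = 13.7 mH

Step 1 — Angular frequency: ω = 2π·f = 2π·348 = 2187 rad/s.
Step 2 — Component impedances:
  R: Z = R = 171 Ω
  L: Z = jωL = j·2187·0.0137 = 0 + j29.96 Ω
Step 3 — Series combination: Z_total = R + L = 171 + j29.96 Ω = 173.6∠9.9° Ω.
Step 4 — Power factor: PF = cos(φ) = Re(Z)/|Z| = 171/173.6 = 0.985.
Step 5 — Type: Im(Z) = 29.96 ⇒ lagging (phase φ = 9.9°).

PF = 0.985 (lagging, φ = 9.9°)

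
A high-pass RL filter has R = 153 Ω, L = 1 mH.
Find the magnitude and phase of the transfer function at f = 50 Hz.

Step 1 — Angular frequency: ω = 2π·50 = 314.2 rad/s.
Step 2 — Transfer function: H(jω) = jωL/(R + jωL).
Step 3 — Numerator jωL = j·0.3142; denominator R + jωL = 153 + j0.3142.
Step 4 — H = 4.216e-06 + j0.002053.
Step 5 — Magnitude: |H| = 0.002053 (-53.8 dB); phase: φ = 89.9°.

|H| = 0.002053 (-53.8 dB), φ = 89.9°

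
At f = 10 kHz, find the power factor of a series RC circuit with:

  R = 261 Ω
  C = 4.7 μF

Step 1 — Angular frequency: ω = 2π·f = 2π·1e+04 = 6.283e+04 rad/s.
Step 2 — Component impedances:
  R: Z = R = 261 Ω
  C: Z = 1/(jωC) = -j/(ω·C) = 0 - j3.386 Ω
Step 3 — Series combination: Z_total = R + C = 261 - j3.386 Ω = 261∠-0.7° Ω.
Step 4 — Power factor: PF = cos(φ) = Re(Z)/|Z| = 261/261.02 = 0.9999.
Step 5 — Type: Im(Z) = -3.386 ⇒ leading (phase φ = -0.7°).

PF = 0.9999 (leading, φ = -0.7°)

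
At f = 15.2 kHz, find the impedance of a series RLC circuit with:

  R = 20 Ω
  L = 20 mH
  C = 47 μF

Step 1 — Angular frequency: ω = 2π·f = 2π·1.52e+04 = 9.55e+04 rad/s.
Step 2 — Component impedances:
  R: Z = R = 20 Ω
  L: Z = jωL = j·9.55e+04·0.02 = 0 + j1910 Ω
  C: Z = 1/(jωC) = -j/(ω·C) = 0 - j0.2228 Ω
Step 3 — Series combination: Z_total = R + L + C = 20 + j1910 Ω = 1910∠89.4° Ω.

Z = 20 + j1910 Ω = 1910∠89.4° Ω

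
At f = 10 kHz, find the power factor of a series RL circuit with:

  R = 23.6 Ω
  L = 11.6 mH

Step 1 — Angular frequency: ω = 2π·f = 2π·1e+04 = 6.283e+04 rad/s.
Step 2 — Component impedances:
  R: Z = R = 23.6 Ω
  L: Z = jωL = j·6.283e+04·0.0116 = 0 + j728.8 Ω
Step 3 — Series combination: Z_total = R + L = 23.6 + j728.8 Ω = 729.2∠88.1° Ω.
Step 4 — Power factor: PF = cos(φ) = Re(Z)/|Z| = 23.6/729.2 = 0.03236.
Step 5 — Type: Im(Z) = 728.8 ⇒ lagging (phase φ = 88.1°).

PF = 0.03236 (lagging, φ = 88.1°)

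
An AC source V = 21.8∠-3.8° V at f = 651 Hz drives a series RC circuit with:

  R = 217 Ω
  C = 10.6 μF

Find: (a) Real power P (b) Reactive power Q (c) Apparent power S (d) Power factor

Step 1 — Angular frequency: ω = 2π·f = 2π·651 = 4090 rad/s.
Step 2 — Component impedances:
  R: Z = R = 217 Ω
  C: Z = 1/(jωC) = -j/(ω·C) = 0 - j23.06 Ω
Step 3 — Series combination: Z_total = R + C = 217 - j23.06 Ω = 218.2∠-6.1° Ω.
Step 4 — Source phasor: V = 21.8∠-3.8° V = 21.75 - j1.445 V.
Step 5 — Current: I = V / Z = 0.09982 + j0.003951 A = 0.0999∠2.3° A.
Step 6 — Complex power: S = V·I* = 2.166 - j0.2302 VA.
Step 7 — Real power: P = Re(S) = 2.166 W.
Step 8 — Reactive power: Q = Im(S) = -0.2302 VAR.
Step 9 — Apparent power: |S| = 2.178 VA.
Step 10 — Power factor: PF = P/|S| = 0.9944 (leading).

(a) P = 2.166 W  (b) Q = -0.2302 VAR  (c) S = 2.178 VA  (d) PF = 0.9944 (leading)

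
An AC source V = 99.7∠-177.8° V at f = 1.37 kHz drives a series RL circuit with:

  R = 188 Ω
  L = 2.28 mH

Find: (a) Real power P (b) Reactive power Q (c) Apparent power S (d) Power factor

Step 1 — Angular frequency: ω = 2π·f = 2π·1370 = 8608 rad/s.
Step 2 — Component impedances:
  R: Z = R = 188 Ω
  L: Z = jωL = j·8608·0.00228 = 0 + j19.63 Ω
Step 3 — Series combination: Z_total = R + L = 188 + j19.63 Ω = 189∠6.0° Ω.
Step 4 — Source phasor: V = 99.7∠-177.8° V = -99.63 - j3.827 V.
Step 5 — Current: I = V / Z = -0.5263 + j0.03459 A = 0.5275∠176.2° A.
Step 6 — Complex power: S = V·I* = 52.3 + j5.46 VA.
Step 7 — Real power: P = Re(S) = 52.3 W.
Step 8 — Reactive power: Q = Im(S) = 5.46 VAR.
Step 9 — Apparent power: |S| = 52.59 VA.
Step 10 — Power factor: PF = P/|S| = 0.9946 (lagging).

(a) P = 52.3 W  (b) Q = 5.46 VAR  (c) S = 52.59 VA  (d) PF = 0.9946 (lagging)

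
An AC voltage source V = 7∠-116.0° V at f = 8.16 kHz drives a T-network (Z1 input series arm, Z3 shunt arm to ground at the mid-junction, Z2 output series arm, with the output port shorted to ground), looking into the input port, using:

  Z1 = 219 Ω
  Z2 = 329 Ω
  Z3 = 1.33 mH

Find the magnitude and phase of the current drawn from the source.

Step 1 — Angular frequency: ω = 2π·f = 2π·8160 = 5.127e+04 rad/s.
Step 2 — Component impedances:
  Z1: Z = R = 219 Ω
  Z2: Z = R = 329 Ω
  Z3: Z = jωL = j·5.127e+04·0.00133 = 0 + j68.19 Ω
Step 3 — With the output port shorted to ground, the output series arm Z2 runs from the junction to ground; the shunt arm Z3 also runs from the junction to ground. They appear in parallel: Z3 || Z2 = 13.55 + j65.38 Ω.
Step 4 — Series with input arm Z1: Z_in = Z1 + (Z3 || Z2) = 232.6 + j65.38 Ω = 241.6∠15.7° Ω.
Step 5 — Source phasor: V = 7∠-116.0° V = -3.069 - j6.292 V.
Step 6 — Ohm's law: I = V / Z_total = (-3.069 - j6.292) / (232.6 + j65.38) = -0.01928 - j0.02163 A.
Step 7 — Convert to polar: |I| = 0.02898 A, ∠I = -131.7°.

I = 0.02898∠-131.7° A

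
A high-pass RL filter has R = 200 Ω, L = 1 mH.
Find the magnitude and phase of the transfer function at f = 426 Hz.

Step 1 — Angular frequency: ω = 2π·426 = 2677 rad/s.
Step 2 — Transfer function: H(jω) = jωL/(R + jωL).
Step 3 — Numerator jωL = j·2.677; denominator R + jωL = 200 + j2.677.
Step 4 — H = 0.0001791 + j0.01338.
Step 5 — Magnitude: |H| = 0.01338 (-37.5 dB); phase: φ = 89.2°.

|H| = 0.01338 (-37.5 dB), φ = 89.2°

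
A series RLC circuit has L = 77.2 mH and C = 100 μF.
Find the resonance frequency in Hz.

Step 1 — Resonance condition Im(Z)=0 gives ω₀ = 1/√(LC).
Step 2 — ω₀ = 1/√(0.0772·0.0001) = 359.9 rad/s.
Step 3 — f₀ = ω₀/(2π) = 57.28 Hz.

f₀ = 57.28 Hz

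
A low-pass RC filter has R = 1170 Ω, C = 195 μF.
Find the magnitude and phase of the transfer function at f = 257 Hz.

Step 1 — Angular frequency: ω = 2π·257 = 1615 rad/s.
Step 2 — Transfer function: H(jω) = 1/(1 + jωRC).
Step 3 — Denominator: 1 + jωRC = 1 + j·1615·1170·0.000195 = 1 + j368.4.
Step 4 — H = 7.368e-06 - j0.002714.
Step 5 — Magnitude: |H| = 0.002714 (-51.3 dB); phase: φ = -89.8°.

|H| = 0.002714 (-51.3 dB), φ = -89.8°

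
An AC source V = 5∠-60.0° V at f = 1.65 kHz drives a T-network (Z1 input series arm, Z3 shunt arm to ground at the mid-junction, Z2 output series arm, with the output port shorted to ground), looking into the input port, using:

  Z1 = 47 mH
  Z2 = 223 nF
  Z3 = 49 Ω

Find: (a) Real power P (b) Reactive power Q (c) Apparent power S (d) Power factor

Step 1 — Angular frequency: ω = 2π·f = 2π·1650 = 1.037e+04 rad/s.
Step 2 — Component impedances:
  Z1: Z = jωL = j·1.037e+04·0.047 = 0 + j487.3 Ω
  Z2: Z = 1/(jωC) = -j/(ω·C) = 0 - j432.5 Ω
  Z3: Z = R = 49 Ω
Step 3 — With the output port shorted to ground, the output series arm Z2 runs from the junction to ground; the shunt arm Z3 also runs from the junction to ground. They appear in parallel: Z3 || Z2 = 48.38 - j5.481 Ω.
Step 4 — Series with input arm Z1: Z_in = Z1 + (Z3 || Z2) = 48.38 + j481.8 Ω = 484.2∠84.3° Ω.
Step 5 — Source phasor: V = 5∠-60.0° V = 2.5 - j4.33 V.
Step 6 — Current: I = V / Z = -0.008382 - j0.006031 A = 0.01033∠-144.3° A.
Step 7 — Complex power: S = V·I* = 0.005159 + j0.05137 VA.
Step 8 — Real power: P = Re(S) = 0.005159 W.
Step 9 — Reactive power: Q = Im(S) = 0.05137 VAR.
Step 10 — Apparent power: |S| = 0.05163 VA.
Step 11 — Power factor: PF = P/|S| = 0.09991 (lagging).

(a) P = 0.005159 W  (b) Q = 0.05137 VAR  (c) S = 0.05163 VA  (d) PF = 0.09991 (lagging)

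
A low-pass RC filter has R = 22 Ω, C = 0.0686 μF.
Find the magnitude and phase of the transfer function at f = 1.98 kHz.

Step 1 — Angular frequency: ω = 2π·1980 = 1.244e+04 rad/s.
Step 2 — Transfer function: H(jω) = 1/(1 + jωRC).
Step 3 — Denominator: 1 + jωRC = 1 + j·1.244e+04·22·6.86e-08 = 1 + j0.01878.
Step 4 — H = 0.9996 - j0.01877.
Step 5 — Magnitude: |H| = 0.9998 (-0.0 dB); phase: φ = -1.1°.

|H| = 0.9998 (-0.0 dB), φ = -1.1°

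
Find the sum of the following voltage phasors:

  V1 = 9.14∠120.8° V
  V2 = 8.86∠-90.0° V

Step 1 — Convert each phasor to rectangular form:
  V1 = 9.14·(cos(120.8°) + j·sin(120.8°)) = -4.68 + j7.851 V
  V2 = 8.86·(cos(-90.0°) + j·sin(-90.0°)) = 0 - j8.86 V
Step 2 — Sum components: V_total = -4.68 - j1.009 V.
Step 3 — Convert to polar: |V_total| = 4.788 V, ∠V_total = -167.8°.

V_total = 4.788∠-167.8° V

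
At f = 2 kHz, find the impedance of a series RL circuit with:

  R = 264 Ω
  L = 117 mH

Step 1 — Angular frequency: ω = 2π·f = 2π·2000 = 1.257e+04 rad/s.
Step 2 — Component impedances:
  R: Z = R = 264 Ω
  L: Z = jωL = j·1.257e+04·0.117 = 0 + j1470 Ω
Step 3 — Series combination: Z_total = R + L = 264 + j1470 Ω = 1494∠79.8° Ω.

Z = 264 + j1470 Ω = 1494∠79.8° Ω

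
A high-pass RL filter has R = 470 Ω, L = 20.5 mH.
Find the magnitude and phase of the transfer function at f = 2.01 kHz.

Step 1 — Angular frequency: ω = 2π·2010 = 1.263e+04 rad/s.
Step 2 — Transfer function: H(jω) = jωL/(R + jωL).
Step 3 — Numerator jωL = j·258.9; denominator R + jωL = 470 + j258.9.
Step 4 — H = 0.2328 + j0.4226.
Step 5 — Magnitude: |H| = 0.4825 (-6.3 dB); phase: φ = 61.2°.

|H| = 0.4825 (-6.3 dB), φ = 61.2°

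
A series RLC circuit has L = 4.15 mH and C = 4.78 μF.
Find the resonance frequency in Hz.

Step 1 — Resonance condition Im(Z)=0 gives ω₀ = 1/√(LC).
Step 2 — ω₀ = 1/√(0.00415·4.78e-06) = 7100 rad/s.
Step 3 — f₀ = ω₀/(2π) = 1130 Hz.

f₀ = 1130 Hz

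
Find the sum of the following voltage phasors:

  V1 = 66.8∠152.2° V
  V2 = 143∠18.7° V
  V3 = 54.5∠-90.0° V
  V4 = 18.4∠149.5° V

Step 1 — Convert each phasor to rectangular form:
  V1 = 66.8·(cos(152.2°) + j·sin(152.2°)) = -59.09 + j31.15 V
  V2 = 143·(cos(18.7°) + j·sin(18.7°)) = 135.5 + j45.85 V
  V3 = 54.5·(cos(-90.0°) + j·sin(-90.0°)) = 0 - j54.5 V
  V4 = 18.4·(cos(149.5°) + j·sin(149.5°)) = -15.85 + j9.339 V
Step 2 — Sum components: V_total = 60.51 + j31.84 V.
Step 3 — Convert to polar: |V_total| = 68.37 V, ∠V_total = 27.8°.

V_total = 68.37∠27.8° V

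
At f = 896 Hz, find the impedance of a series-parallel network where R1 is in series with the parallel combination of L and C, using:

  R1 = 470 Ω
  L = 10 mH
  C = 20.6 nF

Step 1 — Angular frequency: ω = 2π·f = 2π·896 = 5630 rad/s.
Step 2 — Component impedances:
  R1: Z = R = 470 Ω
  L: Z = jωL = j·5630·0.01 = 0 + j56.3 Ω
  C: Z = 1/(jωC) = -j/(ω·C) = 0 - j8623 Ω
Step 3 — Parallel branch: L || C = 1/(1/L + 1/C) = 0 + j56.67 Ω.
Step 4 — Series with R1: Z_total = R1 + (L || C) = 470 + j56.67 Ω = 473.4∠6.9° Ω.

Z = 470 + j56.67 Ω = 473.4∠6.9° Ω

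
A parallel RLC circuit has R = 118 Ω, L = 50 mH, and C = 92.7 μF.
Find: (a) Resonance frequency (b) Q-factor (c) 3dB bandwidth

Step 1 — Resonance: ω₀ = 1/√(LC) = 1/√(0.05·9.27e-05) = 464.5 rad/s.
Step 2 — f₀ = ω₀/(2π) = 73.93 Hz.
Step 3 — Parallel Q: Q = R/(ω₀L) = 118/(464.5·0.05) = 5.081.
Step 4 — Bandwidth: Δω = ω₀/Q = 91.42 rad/s; BW = Δω/(2π) = 14.55 Hz.

(a) f₀ = 73.93 Hz  (b) Q = 5.081  (c) BW = 14.55 Hz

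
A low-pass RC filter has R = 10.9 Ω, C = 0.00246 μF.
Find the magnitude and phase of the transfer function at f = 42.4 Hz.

Step 1 — Angular frequency: ω = 2π·42.4 = 266.4 rad/s.
Step 2 — Transfer function: H(jω) = 1/(1 + jωRC).
Step 3 — Denominator: 1 + jωRC = 1 + j·266.4·10.9·2.46e-09 = 1 + j7.143e-06.
Step 4 — H = 1 - j7.143e-06.
Step 5 — Magnitude: |H| = 1 (-0.0 dB); phase: φ = -0.0°.

|H| = 1 (-0.0 dB), φ = -0.0°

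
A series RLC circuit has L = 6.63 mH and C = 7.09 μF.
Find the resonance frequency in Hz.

Step 1 — Resonance condition Im(Z)=0 gives ω₀ = 1/√(LC).
Step 2 — ω₀ = 1/√(0.00663·7.09e-06) = 4612 rad/s.
Step 3 — f₀ = ω₀/(2π) = 734.1 Hz.

f₀ = 734.1 Hz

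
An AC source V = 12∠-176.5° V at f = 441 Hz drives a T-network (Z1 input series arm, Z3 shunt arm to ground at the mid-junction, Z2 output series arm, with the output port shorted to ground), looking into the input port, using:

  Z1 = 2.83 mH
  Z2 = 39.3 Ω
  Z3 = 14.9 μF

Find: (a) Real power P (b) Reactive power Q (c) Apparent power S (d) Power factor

Step 1 — Angular frequency: ω = 2π·f = 2π·441 = 2771 rad/s.
Step 2 — Component impedances:
  Z1: Z = jωL = j·2771·0.00283 = 0 + j7.842 Ω
  Z2: Z = R = 39.3 Ω
  Z3: Z = 1/(jωC) = -j/(ω·C) = 0 - j24.22 Ω
Step 3 — With the output port shorted to ground, the output series arm Z2 runs from the junction to ground; the shunt arm Z3 also runs from the junction to ground. They appear in parallel: Z3 || Z2 = 10.82 - j17.55 Ω.
Step 4 — Series with input arm Z1: Z_in = Z1 + (Z3 || Z2) = 10.82 - j9.712 Ω = 14.54∠-41.9° Ω.
Step 5 — Source phasor: V = 12∠-176.5° V = -11.98 - j0.7326 V.
Step 6 — Current: I = V / Z = -0.5794 - j0.5879 A = 0.8254∠-134.6° A.
Step 7 — Complex power: S = V·I* = 7.371 - j6.617 VA.
Step 8 — Real power: P = Re(S) = 7.371 W.
Step 9 — Reactive power: Q = Im(S) = -6.617 VAR.
Step 10 — Apparent power: |S| = 9.905 VA.
Step 11 — Power factor: PF = P/|S| = 0.7441 (leading).

(a) P = 7.371 W  (b) Q = -6.617 VAR  (c) S = 9.905 VA  (d) PF = 0.7441 (leading)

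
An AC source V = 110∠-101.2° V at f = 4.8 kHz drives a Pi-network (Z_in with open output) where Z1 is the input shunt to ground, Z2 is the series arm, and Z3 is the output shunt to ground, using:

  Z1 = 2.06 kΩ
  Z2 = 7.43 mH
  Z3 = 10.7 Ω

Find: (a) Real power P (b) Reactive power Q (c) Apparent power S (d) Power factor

Step 1 — Angular frequency: ω = 2π·f = 2π·4800 = 3.016e+04 rad/s.
Step 2 — Component impedances:
  Z1: Z = R = 2060 Ω
  Z2: Z = jωL = j·3.016e+04·0.00743 = 0 + j224.1 Ω
  Z3: Z = R = 10.7 Ω
Step 3 — With open output, the series arm Z2 and the output shunt Z3 appear in series to ground: Z2 + Z3 = 10.7 + j224.1 Ω.
Step 4 — Parallel with input shunt Z1: Z_in = Z1 || (Z2 + Z3) = 34.37 + j219.2 Ω = 221.9∠81.1° Ω.
Step 5 — Source phasor: V = 110∠-101.2° V = -21.37 - j107.9 V.
Step 6 — Current: I = V / Z = -0.4954 + j0.01981 A = 0.4958∠177.7° A.
Step 7 — Complex power: S = V·I* = 8.446 + j53.87 VA.
Step 8 — Real power: P = Re(S) = 8.446 W.
Step 9 — Reactive power: Q = Im(S) = 53.87 VAR.
Step 10 — Apparent power: |S| = 54.53 VA.
Step 11 — Power factor: PF = P/|S| = 0.1549 (lagging).

(a) P = 8.446 W  (b) Q = 53.87 VAR  (c) S = 54.53 VA  (d) PF = 0.1549 (lagging)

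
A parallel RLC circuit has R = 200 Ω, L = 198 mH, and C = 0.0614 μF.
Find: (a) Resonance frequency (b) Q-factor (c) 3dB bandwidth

Step 1 — Resonance: ω₀ = 1/√(LC) = 1/√(0.198·6.14e-08) = 9069 rad/s.
Step 2 — f₀ = ω₀/(2π) = 1443 Hz.
Step 3 — Parallel Q: Q = R/(ω₀L) = 200/(9069·0.198) = 0.1114.
Step 4 — Bandwidth: Δω = ω₀/Q = 8.143e+04 rad/s; BW = Δω/(2π) = 1.296e+04 Hz.

(a) f₀ = 1443 Hz  (b) Q = 0.1114  (c) BW = 1.296e+04 Hz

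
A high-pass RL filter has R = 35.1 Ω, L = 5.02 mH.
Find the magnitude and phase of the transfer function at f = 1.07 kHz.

Step 1 — Angular frequency: ω = 2π·1070 = 6723 rad/s.
Step 2 — Transfer function: H(jω) = jωL/(R + jωL).
Step 3 — Numerator jωL = j·33.75; denominator R + jωL = 35.1 + j33.75.
Step 4 — H = 0.4804 + j0.4996.
Step 5 — Magnitude: |H| = 0.6931 (-3.2 dB); phase: φ = 46.1°.

|H| = 0.6931 (-3.2 dB), φ = 46.1°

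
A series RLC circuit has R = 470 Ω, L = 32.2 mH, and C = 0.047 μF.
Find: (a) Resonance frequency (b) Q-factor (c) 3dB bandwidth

Step 1 — Resonance: ω₀ = 1/√(LC) = 1/√(0.0322·4.7e-08) = 2.571e+04 rad/s.
Step 2 — f₀ = ω₀/(2π) = 4091 Hz.
Step 3 — Series Q: Q = ω₀L/R = 2.571e+04·0.0322/470 = 1.761.
Step 4 — Bandwidth: Δω = ω₀/Q = 1.46e+04 rad/s; BW = Δω/(2π) = 2323 Hz.

(a) f₀ = 4091 Hz  (b) Q = 1.761  (c) BW = 2323 Hz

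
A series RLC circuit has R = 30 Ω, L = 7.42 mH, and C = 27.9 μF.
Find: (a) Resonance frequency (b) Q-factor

Step 1 — Resonance condition Im(Z)=0 gives ω₀ = 1/√(LC).
Step 2 — ω₀ = 1/√(0.00742·2.79e-05) = 2198 rad/s.
Step 3 — f₀ = ω₀/(2π) = 349.8 Hz.
Step 4 — Series Q: Q = ω₀L/R = 2198·0.00742/30 = 0.5436.

(a) f₀ = 349.8 Hz  (b) Q = 0.5436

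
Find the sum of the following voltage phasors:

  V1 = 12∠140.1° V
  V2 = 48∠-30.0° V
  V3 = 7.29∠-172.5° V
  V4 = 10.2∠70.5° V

Step 1 — Convert each phasor to rectangular form:
  V1 = 12·(cos(140.1°) + j·sin(140.1°)) = -9.206 + j7.697 V
  V2 = 48·(cos(-30.0°) + j·sin(-30.0°)) = 41.57 - j24 V
  V3 = 7.29·(cos(-172.5°) + j·sin(-172.5°)) = -7.228 - j0.9515 V
  V4 = 10.2·(cos(70.5°) + j·sin(70.5°)) = 3.405 + j9.615 V
Step 2 — Sum components: V_total = 28.54 - j7.639 V.
Step 3 — Convert to polar: |V_total| = 29.55 V, ∠V_total = -15.0°.

V_total = 29.55∠-15.0° V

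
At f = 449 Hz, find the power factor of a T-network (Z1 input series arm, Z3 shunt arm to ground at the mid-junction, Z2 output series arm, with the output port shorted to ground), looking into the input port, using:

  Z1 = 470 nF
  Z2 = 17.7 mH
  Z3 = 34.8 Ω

Step 1 — Angular frequency: ω = 2π·f = 2π·449 = 2821 rad/s.
Step 2 — Component impedances:
  Z1: Z = 1/(jωC) = -j/(ω·C) = 0 - j754.2 Ω
  Z2: Z = jωL = j·2821·0.0177 = 0 + j49.93 Ω
  Z3: Z = R = 34.8 Ω
Step 3 — With the output port shorted to ground, the output series arm Z2 runs from the junction to ground; the shunt arm Z3 also runs from the junction to ground. They appear in parallel: Z3 || Z2 = 23.42 + j16.32 Ω.
Step 4 — Series with input arm Z1: Z_in = Z1 + (Z3 || Z2) = 23.42 - j737.9 Ω = 738.2∠-88.2° Ω.
Step 5 — Power factor: PF = cos(φ) = Re(Z)/|Z| = 23.42/738.2 = 0.03173.
Step 6 — Type: Im(Z) = -737.9 ⇒ leading (phase φ = -88.2°).

PF = 0.03173 (leading, φ = -88.2°)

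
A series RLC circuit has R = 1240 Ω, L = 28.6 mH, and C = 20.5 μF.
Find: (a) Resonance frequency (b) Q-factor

Step 1 — Resonance condition Im(Z)=0 gives ω₀ = 1/√(LC).
Step 2 — ω₀ = 1/√(0.0286·2.05e-05) = 1306 rad/s.
Step 3 — f₀ = ω₀/(2π) = 207.9 Hz.
Step 4 — Series Q: Q = ω₀L/R = 1306·0.0286/1240 = 0.03012.

(a) f₀ = 207.9 Hz  (b) Q = 0.03012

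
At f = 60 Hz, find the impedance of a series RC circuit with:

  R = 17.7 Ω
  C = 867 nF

Step 1 — Angular frequency: ω = 2π·f = 2π·60 = 377 rad/s.
Step 2 — Component impedances:
  R: Z = R = 17.7 Ω
  C: Z = 1/(jωC) = -j/(ω·C) = 0 - j3059 Ω
Step 3 — Series combination: Z_total = R + C = 17.7 - j3059 Ω = 3060∠-89.7° Ω.

Z = 17.7 - j3059 Ω = 3060∠-89.7° Ω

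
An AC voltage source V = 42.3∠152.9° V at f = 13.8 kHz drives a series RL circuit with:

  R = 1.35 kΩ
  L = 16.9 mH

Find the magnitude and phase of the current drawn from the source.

Step 1 — Angular frequency: ω = 2π·f = 2π·1.38e+04 = 8.671e+04 rad/s.
Step 2 — Component impedances:
  R: Z = R = 1350 Ω
  L: Z = jωL = j·8.671e+04·0.0169 = 0 + j1465 Ω
Step 3 — Series combination: Z_total = R + L = 1350 + j1465 Ω = 1992∠47.3° Ω.
Step 4 — Source phasor: V = 42.3∠152.9° V = -37.66 + j19.27 V.
Step 5 — Ohm's law: I = V / Z_total = (-37.66 + j19.27) / (1350 + j1465) = -0.005693 + j0.02045 A.
Step 6 — Convert to polar: |I| = 0.02123 A, ∠I = 105.6°.

I = 0.02123∠105.6° A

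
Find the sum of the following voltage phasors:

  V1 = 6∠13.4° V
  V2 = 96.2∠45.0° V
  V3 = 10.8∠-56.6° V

Step 1 — Convert each phasor to rectangular form:
  V1 = 6·(cos(13.4°) + j·sin(13.4°)) = 5.837 + j1.39 V
  V2 = 96.2·(cos(45.0°) + j·sin(45.0°)) = 68.02 + j68.02 V
  V3 = 10.8·(cos(-56.6°) + j·sin(-56.6°)) = 5.945 - j9.016 V
Step 2 — Sum components: V_total = 79.81 + j60.4 V.
Step 3 — Convert to polar: |V_total| = 100.1 V, ∠V_total = 37.1°.

V_total = 100.1∠37.1° V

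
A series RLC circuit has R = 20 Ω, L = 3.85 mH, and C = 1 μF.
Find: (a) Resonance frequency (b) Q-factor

Step 1 — Resonance condition Im(Z)=0 gives ω₀ = 1/√(LC).
Step 2 — ω₀ = 1/√(0.00385·1e-06) = 1.612e+04 rad/s.
Step 3 — f₀ = ω₀/(2π) = 2565 Hz.
Step 4 — Series Q: Q = ω₀L/R = 1.612e+04·0.00385/20 = 3.102.

(a) f₀ = 2565 Hz  (b) Q = 3.102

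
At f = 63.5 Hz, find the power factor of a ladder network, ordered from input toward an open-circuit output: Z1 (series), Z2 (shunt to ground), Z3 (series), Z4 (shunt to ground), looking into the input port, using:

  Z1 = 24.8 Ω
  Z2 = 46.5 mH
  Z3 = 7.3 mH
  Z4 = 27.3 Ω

Step 1 — Angular frequency: ω = 2π·f = 2π·63.5 = 399 rad/s.
Step 2 — Component impedances:
  Z1: Z = R = 24.8 Ω
  Z2: Z = jωL = j·399·0.0465 = 0 + j18.55 Ω
  Z3: Z = jωL = j·399·0.0073 = 0 + j2.913 Ω
  Z4: Z = R = 27.3 Ω
Step 3 — Ladder network (open output): work backward from the far end, alternating series and parallel combinations. Z_in = 32.59 + j12.43 Ω = 34.88∠20.9° Ω.
Step 4 — Power factor: PF = cos(φ) = Re(Z)/|Z| = 32.591/34.88 = 0.9344.
Step 5 — Type: Im(Z) = 12.43 ⇒ lagging (phase φ = 20.9°).

PF = 0.9344 (lagging, φ = 20.9°)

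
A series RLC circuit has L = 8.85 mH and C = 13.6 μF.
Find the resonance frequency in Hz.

Step 1 — Resonance condition Im(Z)=0 gives ω₀ = 1/√(LC).
Step 2 — ω₀ = 1/√(0.00885·1.36e-05) = 2882 rad/s.
Step 3 — f₀ = ω₀/(2π) = 458.8 Hz.

f₀ = 458.8 Hz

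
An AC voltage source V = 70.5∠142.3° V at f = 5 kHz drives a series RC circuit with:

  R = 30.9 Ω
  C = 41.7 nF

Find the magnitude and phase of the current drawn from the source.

Step 1 — Angular frequency: ω = 2π·f = 2π·5000 = 3.142e+04 rad/s.
Step 2 — Component impedances:
  R: Z = R = 30.9 Ω
  C: Z = 1/(jωC) = -j/(ω·C) = 0 - j763.3 Ω
Step 3 — Series combination: Z_total = R + C = 30.9 - j763.3 Ω = 764∠-87.7° Ω.
Step 4 — Source phasor: V = 70.5∠142.3° V = -55.78 + j43.11 V.
Step 5 — Ohm's law: I = V / Z_total = (-55.78 + j43.11) / (30.9 - j763.3) = -0.05934 - j0.07067 A.
Step 6 — Convert to polar: |I| = 0.09228 A, ∠I = -130.0°.

I = 0.09228∠-130.0° A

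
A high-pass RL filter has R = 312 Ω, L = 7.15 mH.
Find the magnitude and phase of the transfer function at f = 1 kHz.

Step 1 — Angular frequency: ω = 2π·1000 = 6283 rad/s.
Step 2 — Transfer function: H(jω) = jωL/(R + jωL).
Step 3 — Numerator jωL = j·44.92; denominator R + jωL = 312 + j44.92.
Step 4 — H = 0.02031 + j0.1411.
Step 5 — Magnitude: |H| = 0.1425 (-16.9 dB); phase: φ = 81.8°.

|H| = 0.1425 (-16.9 dB), φ = 81.8°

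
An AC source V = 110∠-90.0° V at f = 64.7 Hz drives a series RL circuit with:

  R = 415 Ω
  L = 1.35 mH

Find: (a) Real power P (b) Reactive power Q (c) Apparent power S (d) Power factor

Step 1 — Angular frequency: ω = 2π·f = 2π·64.7 = 406.5 rad/s.
Step 2 — Component impedances:
  R: Z = R = 415 Ω
  L: Z = jωL = j·406.5·0.00135 = 0 + j0.5488 Ω
Step 3 — Series combination: Z_total = R + L = 415 + j0.5488 Ω = 415∠0.1° Ω.
Step 4 — Source phasor: V = 110∠-90.0° V = 0 - j110 V.
Step 5 — Current: I = V / Z = -0.0003505 - j0.2651 A = 0.2651∠-90.1° A.
Step 6 — Complex power: S = V·I* = 29.16 + j0.03856 VA.
Step 7 — Real power: P = Re(S) = 29.16 W.
Step 8 — Reactive power: Q = Im(S) = 0.03856 VAR.
Step 9 — Apparent power: |S| = 29.16 VA.
Step 10 — Power factor: PF = P/|S| = 1 (lagging).

(a) P = 29.16 W  (b) Q = 0.03856 VAR  (c) S = 29.16 VA  (d) PF = 1 (lagging)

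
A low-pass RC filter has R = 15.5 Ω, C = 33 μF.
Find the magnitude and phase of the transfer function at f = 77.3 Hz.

Step 1 — Angular frequency: ω = 2π·77.3 = 485.7 rad/s.
Step 2 — Transfer function: H(jω) = 1/(1 + jωRC).
Step 3 — Denominator: 1 + jωRC = 1 + j·485.7·15.5·3.3e-05 = 1 + j0.2484.
Step 4 — H = 0.9419 - j0.234.
Step 5 — Magnitude: |H| = 0.9705 (-0.3 dB); phase: φ = -14.0°.

|H| = 0.9705 (-0.3 dB), φ = -14.0°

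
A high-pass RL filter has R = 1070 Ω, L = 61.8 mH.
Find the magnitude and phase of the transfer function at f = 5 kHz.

Step 1 — Angular frequency: ω = 2π·5000 = 3.142e+04 rad/s.
Step 2 — Transfer function: H(jω) = jωL/(R + jωL).
Step 3 — Numerator jωL = j·1942; denominator R + jωL = 1070 + j1942.
Step 4 — H = 0.767 + j0.4227.
Step 5 — Magnitude: |H| = 0.8758 (-1.2 dB); phase: φ = 28.9°.

|H| = 0.8758 (-1.2 dB), φ = 28.9°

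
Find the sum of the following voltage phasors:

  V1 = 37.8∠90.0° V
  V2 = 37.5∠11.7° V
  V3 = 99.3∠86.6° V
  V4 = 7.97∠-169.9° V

Step 1 — Convert each phasor to rectangular form:
  V1 = 37.8·(cos(90.0°) + j·sin(90.0°)) = 0 + j37.8 V
  V2 = 37.5·(cos(11.7°) + j·sin(11.7°)) = 36.72 + j7.605 V
  V3 = 99.3·(cos(86.6°) + j·sin(86.6°)) = 5.889 + j99.13 V
  V4 = 7.97·(cos(-169.9°) + j·sin(-169.9°)) = -7.846 - j1.398 V
Step 2 — Sum components: V_total = 34.76 + j143.1 V.
Step 3 — Convert to polar: |V_total| = 147.3 V, ∠V_total = 76.3°.

V_total = 147.3∠76.3° V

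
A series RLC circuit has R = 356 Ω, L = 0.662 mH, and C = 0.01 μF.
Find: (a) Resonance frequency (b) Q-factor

Step 1 — Resonance condition Im(Z)=0 gives ω₀ = 1/√(LC).
Step 2 — ω₀ = 1/√(0.000662·1e-08) = 3.887e+05 rad/s.
Step 3 — f₀ = ω₀/(2π) = 6.186e+04 Hz.
Step 4 — Series Q: Q = ω₀L/R = 3.887e+05·0.000662/356 = 0.7227.

(a) f₀ = 6.186e+04 Hz  (b) Q = 0.7227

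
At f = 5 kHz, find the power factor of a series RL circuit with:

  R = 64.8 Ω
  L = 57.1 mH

Step 1 — Angular frequency: ω = 2π·f = 2π·5000 = 3.142e+04 rad/s.
Step 2 — Component impedances:
  R: Z = R = 64.8 Ω
  L: Z = jωL = j·3.142e+04·0.0571 = 0 + j1794 Ω
Step 3 — Series combination: Z_total = R + L = 64.8 + j1794 Ω = 1795∠87.9° Ω.
Step 4 — Power factor: PF = cos(φ) = Re(Z)/|Z| = 64.8/1795 = 0.0361.
Step 5 — Type: Im(Z) = 1794 ⇒ lagging (phase φ = 87.9°).

PF = 0.0361 (lagging, φ = 87.9°)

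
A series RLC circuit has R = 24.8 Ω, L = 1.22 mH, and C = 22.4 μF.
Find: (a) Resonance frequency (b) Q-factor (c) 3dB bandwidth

Step 1 — Resonance: ω₀ = 1/√(LC) = 1/√(0.00122·2.24e-05) = 6049 rad/s.
Step 2 — f₀ = ω₀/(2π) = 962.8 Hz.
Step 3 — Series Q: Q = ω₀L/R = 6049·0.00122/24.8 = 0.2976.
Step 4 — Bandwidth: Δω = ω₀/Q = 2.033e+04 rad/s; BW = Δω/(2π) = 3235 Hz.

(a) f₀ = 962.8 Hz  (b) Q = 0.2976  (c) BW = 3235 Hz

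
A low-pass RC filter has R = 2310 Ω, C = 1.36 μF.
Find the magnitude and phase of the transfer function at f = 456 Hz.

Step 1 — Angular frequency: ω = 2π·456 = 2865 rad/s.
Step 2 — Transfer function: H(jω) = 1/(1 + jωRC).
Step 3 — Denominator: 1 + jωRC = 1 + j·2865·2310·1.36e-06 = 1 + j9.001.
Step 4 — H = 0.01219 - j0.1097.
Step 5 — Magnitude: |H| = 0.1104 (-19.1 dB); phase: φ = -83.7°.

|H| = 0.1104 (-19.1 dB), φ = -83.7°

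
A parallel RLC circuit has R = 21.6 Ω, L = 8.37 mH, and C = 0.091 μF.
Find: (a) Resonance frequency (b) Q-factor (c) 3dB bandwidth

Step 1 — Resonance: ω₀ = 1/√(LC) = 1/√(0.00837·9.1e-08) = 3.623e+04 rad/s.
Step 2 — f₀ = ω₀/(2π) = 5767 Hz.
Step 3 — Parallel Q: Q = R/(ω₀L) = 21.6/(3.623e+04·0.00837) = 0.07122.
Step 4 — Bandwidth: Δω = ω₀/Q = 5.088e+05 rad/s; BW = Δω/(2π) = 8.097e+04 Hz.

(a) f₀ = 5767 Hz  (b) Q = 0.07122  (c) BW = 8.097e+04 Hz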